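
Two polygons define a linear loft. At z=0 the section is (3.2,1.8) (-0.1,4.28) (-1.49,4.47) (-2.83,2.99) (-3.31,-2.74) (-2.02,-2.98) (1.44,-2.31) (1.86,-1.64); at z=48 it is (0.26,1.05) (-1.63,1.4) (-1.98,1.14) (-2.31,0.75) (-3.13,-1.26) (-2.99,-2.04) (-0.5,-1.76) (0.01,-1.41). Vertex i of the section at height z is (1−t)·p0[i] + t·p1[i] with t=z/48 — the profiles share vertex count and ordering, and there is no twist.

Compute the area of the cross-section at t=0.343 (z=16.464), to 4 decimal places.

Cross-section at t=0.343: each vertex is (1-t)·p0[i] + t·p1[i].
  v1: (1-0.343)·(3.2,1.8) + 0.343·(0.26,1.05) = (2.1916,1.5428)
  v2: (1-0.343)·(-0.1,4.28) + 0.343·(-1.63,1.4) = (-0.6248,3.2922)
  v3: (1-0.343)·(-1.49,4.47) + 0.343·(-1.98,1.14) = (-1.6581,3.3278)
  v4: (1-0.343)·(-2.83,2.99) + 0.343·(-2.31,0.75) = (-2.6516,2.2217)
  v5: (1-0.343)·(-3.31,-2.74) + 0.343·(-3.13,-1.26) = (-3.2483,-2.2324)
  v6: (1-0.343)·(-2.02,-2.98) + 0.343·(-2.99,-2.04) = (-2.3527,-2.6576)
  v7: (1-0.343)·(1.44,-2.31) + 0.343·(-0.5,-1.76) = (0.7746,-2.1214)
  v8: (1-0.343)·(1.86,-1.64) + 0.343·(0.01,-1.41) = (1.2255,-1.5611)
Shoelace sum Σ(x_i·y_{i+1} − x_{i+1}·y_i):
  i=1: 2.1916·3.2922 − -0.6248·1.5428 = +8.1789 (running +8.1789)
  i=2: -0.6248·3.3278 − -1.6581·3.2922 = +3.3794 (running +11.5584)
  i=3: -1.6581·2.2217 − -2.6516·3.3278 = +5.1405 (running +16.6988)
  i=4: -2.6516·-2.2324 − -3.2483·2.2217 = +13.1360 (running +29.8348)
  i=5: -3.2483·-2.6576 − -2.3527·-2.2324 = +3.3804 (running +33.2153)
  i=6: -2.3527·-2.1214 − 0.7746·-2.6576 = +7.0494 (running +40.2647)
  i=7: 0.7746·-1.5611 − 1.2255·-2.1214 = +1.3904 (running +41.6551)
  i=8: 1.2255·1.5428 − 2.1916·-1.5611 = +5.3119 (running +46.9669)
Area = |Σ|/2 = |46.9669|/2 = 23.4835

Area at t=0.343: 23.4835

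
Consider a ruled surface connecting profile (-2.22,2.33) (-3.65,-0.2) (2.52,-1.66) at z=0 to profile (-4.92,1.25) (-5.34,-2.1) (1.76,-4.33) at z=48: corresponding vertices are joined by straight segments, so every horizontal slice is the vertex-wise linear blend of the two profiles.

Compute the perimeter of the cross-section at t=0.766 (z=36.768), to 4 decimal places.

Perimeter at t=0.766: 18.5238

Cross-section at t=0.766: each vertex is (1-t)·p0[i] + t·p1[i].
  v1: (1-0.766)·(-2.22,2.33) + 0.766·(-4.92,1.25) = (-4.2882,1.5027)
  v2: (1-0.766)·(-3.65,-0.2) + 0.766·(-5.34,-2.1) = (-4.9445,-1.6554)
  v3: (1-0.766)·(2.52,-1.66) + 0.766·(1.76,-4.33) = (1.9378,-3.7052)
Perimeter = Σ |v_{i+1} − v_i|:
  edge 1→2: √(-0.6563² + -3.1581²) = 3.2256 (running 3.2256)
  edge 2→3: √(6.8824² + -2.0498²) = 7.1812 (running 10.4068)
  edge 3→1: √(-6.2260² + 5.2079²) = 8.1170 (running 18.5238)
Perimeter = 18.5238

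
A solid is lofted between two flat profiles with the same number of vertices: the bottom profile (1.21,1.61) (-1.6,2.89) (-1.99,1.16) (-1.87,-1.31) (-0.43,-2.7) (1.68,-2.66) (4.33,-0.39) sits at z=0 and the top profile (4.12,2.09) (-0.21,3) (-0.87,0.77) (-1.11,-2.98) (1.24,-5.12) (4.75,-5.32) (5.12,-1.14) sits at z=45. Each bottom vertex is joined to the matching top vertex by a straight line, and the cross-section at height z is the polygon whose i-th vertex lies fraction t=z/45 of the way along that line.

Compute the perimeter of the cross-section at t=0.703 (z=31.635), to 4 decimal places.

Cross-section at t=0.703: each vertex is (1-t)·p0[i] + t·p1[i].
  v1: (1-0.703)·(1.21,1.61) + 0.703·(4.12,2.09) = (3.2557,1.9474)
  v2: (1-0.703)·(-1.6,2.89) + 0.703·(-0.21,3) = (-0.6228,2.9673)
  v3: (1-0.703)·(-1.99,1.16) + 0.703·(-0.87,0.77) = (-1.2026,0.8858)
  v4: (1-0.703)·(-1.87,-1.31) + 0.703·(-1.11,-2.98) = (-1.3357,-2.4840)
  v5: (1-0.703)·(-0.43,-2.7) + 0.703·(1.24,-5.12) = (0.7440,-4.4013)
  v6: (1-0.703)·(1.68,-2.66) + 0.703·(4.75,-5.32) = (3.8382,-4.5300)
  v7: (1-0.703)·(4.33,-0.39) + 0.703·(5.12,-1.14) = (4.8854,-0.9172)
Perimeter = Σ |v_{i+1} − v_i|:
  edge 1→2: √(-3.8786² + 1.0199²) = 4.0104 (running 4.0104)
  edge 2→3: √(-0.5798² + -2.0815²) = 2.1607 (running 6.1712)
  edge 3→4: √(-0.1331² + -3.3698²) = 3.3725 (running 9.5436)
  edge 4→5: √(2.0797² + -1.9172²) = 2.8286 (running 12.3723)
  edge 5→6: √(3.0942² + -0.1287²) = 3.0969 (running 15.4691)
  edge 6→7: √(1.0472² + 3.6127²) = 3.7614 (running 19.2306)
  edge 7→1: √(-1.6296² + 2.8647²) = 3.2958 (running 22.5263)
Perimeter = 22.5263

Perimeter at t=0.703: 22.5263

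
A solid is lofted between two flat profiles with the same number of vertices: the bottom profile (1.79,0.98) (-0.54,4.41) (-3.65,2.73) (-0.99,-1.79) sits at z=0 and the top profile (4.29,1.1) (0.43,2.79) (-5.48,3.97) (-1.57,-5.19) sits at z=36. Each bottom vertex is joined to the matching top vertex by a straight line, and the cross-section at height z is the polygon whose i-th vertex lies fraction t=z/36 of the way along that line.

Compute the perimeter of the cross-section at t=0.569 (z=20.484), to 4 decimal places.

Perimeter at t=0.569: 23.2243

Cross-section at t=0.569: each vertex is (1-t)·p0[i] + t·p1[i].
  v1: (1-0.569)·(1.79,0.98) + 0.569·(4.29,1.1) = (3.2125,1.0483)
  v2: (1-0.569)·(-0.54,4.41) + 0.569·(0.43,2.79) = (0.0119,3.4882)
  v3: (1-0.569)·(-3.65,2.73) + 0.569·(-5.48,3.97) = (-4.6913,3.4356)
  v4: (1-0.569)·(-0.99,-1.79) + 0.569·(-1.57,-5.19) = (-1.3200,-3.7246)
Perimeter = Σ |v_{i+1} − v_i|:
  edge 1→2: √(-3.2006² + 2.4399²) = 4.0245 (running 4.0245)
  edge 2→3: √(-4.7032² + -0.0527²) = 4.7035 (running 8.7280)
  edge 3→4: √(3.3712² + -7.1602²) = 7.9141 (running 16.6422)
  edge 4→1: √(4.5325² + 4.7729²) = 6.5821 (running 23.2243)
Perimeter = 23.2243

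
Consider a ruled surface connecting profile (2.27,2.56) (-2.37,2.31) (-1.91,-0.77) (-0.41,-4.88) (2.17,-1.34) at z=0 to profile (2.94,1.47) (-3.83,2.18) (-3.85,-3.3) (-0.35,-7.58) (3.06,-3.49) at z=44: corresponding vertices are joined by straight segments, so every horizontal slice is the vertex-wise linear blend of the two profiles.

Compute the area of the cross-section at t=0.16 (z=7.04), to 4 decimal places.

Cross-section at t=0.16: each vertex is (1-t)·p0[i] + t·p1[i].
  v1: (1-0.16)·(2.27,2.56) + 0.16·(2.94,1.47) = (2.3772,2.3856)
  v2: (1-0.16)·(-2.37,2.31) + 0.16·(-3.83,2.18) = (-2.6036,2.2892)
  v3: (1-0.16)·(-1.91,-0.77) + 0.16·(-3.85,-3.3) = (-2.2204,-1.1748)
  v4: (1-0.16)·(-0.41,-4.88) + 0.16·(-0.35,-7.58) = (-0.4004,-5.3120)
  v5: (1-0.16)·(2.17,-1.34) + 0.16·(3.06,-3.49) = (2.3124,-1.6840)
Shoelace sum Σ(x_i·y_{i+1} − x_{i+1}·y_i):
  i=1: 2.3772·2.2892 − -2.6036·2.3856 = +11.6530 (running +11.6530)
  i=2: -2.6036·-1.1748 − -2.2204·2.2892 = +8.1416 (running +19.7947)
  i=3: -2.2204·-5.3120 − -0.4004·-1.1748 = +11.3244 (running +31.1191)
  i=4: -0.4004·-1.6840 − 2.3124·-5.3120 = +12.9577 (running +44.0768)
  i=5: 2.3124·2.3856 − 2.3772·-1.6840 = +9.5197 (running +53.5965)
Area = |Σ|/2 = |53.5965|/2 = 26.7982

Area at t=0.16: 26.7982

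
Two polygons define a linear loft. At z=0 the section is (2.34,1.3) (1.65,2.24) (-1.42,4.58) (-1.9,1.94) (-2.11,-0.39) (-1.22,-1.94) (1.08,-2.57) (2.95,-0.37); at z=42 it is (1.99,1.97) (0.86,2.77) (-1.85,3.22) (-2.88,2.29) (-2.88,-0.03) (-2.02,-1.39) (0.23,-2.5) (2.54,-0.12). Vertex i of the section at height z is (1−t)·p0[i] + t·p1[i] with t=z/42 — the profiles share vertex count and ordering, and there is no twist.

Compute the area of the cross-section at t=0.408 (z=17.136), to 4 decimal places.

Cross-section at t=0.408: each vertex is (1-t)·p0[i] + t·p1[i].
  v1: (1-0.408)·(2.34,1.3) + 0.408·(1.99,1.97) = (2.1972,1.5734)
  v2: (1-0.408)·(1.65,2.24) + 0.408·(0.86,2.77) = (1.3277,2.4562)
  v3: (1-0.408)·(-1.42,4.58) + 0.408·(-1.85,3.22) = (-1.5954,4.0251)
  v4: (1-0.408)·(-1.9,1.94) + 0.408·(-2.88,2.29) = (-2.2998,2.0828)
  v5: (1-0.408)·(-2.11,-0.39) + 0.408·(-2.88,-0.03) = (-2.4242,-0.2431)
  v6: (1-0.408)·(-1.22,-1.94) + 0.408·(-2.02,-1.39) = (-1.5464,-1.7156)
  v7: (1-0.408)·(1.08,-2.57) + 0.408·(0.23,-2.5) = (0.7332,-2.5414)
  v8: (1-0.408)·(2.95,-0.37) + 0.408·(2.54,-0.12) = (2.7827,-0.2680)
Shoelace sum Σ(x_i·y_{i+1} − x_{i+1}·y_i):
  i=1: 2.1972·2.4562 − 1.3277·1.5734 = +3.3079 (running +3.3079)
  i=2: 1.3277·4.0251 − -1.5954·2.4562 = +9.2629 (running +12.5708)
  i=3: -1.5954·2.0828 − -2.2998·4.0251 = +5.9341 (running +18.5049)
  i=4: -2.2998·-0.2431 − -2.4242·2.0828 = +5.6082 (running +24.1131)
  i=5: -2.4242·-1.7156 − -1.5464·-0.2431 = +3.7829 (running +27.8960)
  i=6: -1.5464·-2.5414 − 0.7332·-1.7156 = +5.1880 (running +33.0840)
  i=7: 0.7332·-0.2680 − 2.7827·-2.5414 = +6.8756 (running +39.9596)
  i=8: 2.7827·1.5734 − 2.1972·-0.2680 = +4.9671 (running +44.9267)
Area = |Σ|/2 = |44.9267|/2 = 22.4633

Area at t=0.408: 22.4633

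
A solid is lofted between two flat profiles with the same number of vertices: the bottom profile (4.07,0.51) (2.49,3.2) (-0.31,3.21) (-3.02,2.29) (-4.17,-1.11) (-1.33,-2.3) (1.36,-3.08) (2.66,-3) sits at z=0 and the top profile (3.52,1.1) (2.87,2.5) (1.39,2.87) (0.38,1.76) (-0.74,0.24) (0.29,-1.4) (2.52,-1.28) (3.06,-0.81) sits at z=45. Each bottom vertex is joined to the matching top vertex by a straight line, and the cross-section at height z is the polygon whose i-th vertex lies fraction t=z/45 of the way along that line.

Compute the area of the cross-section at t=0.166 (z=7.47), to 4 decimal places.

Area at t=0.166: 32.6856

Cross-section at t=0.166: each vertex is (1-t)·p0[i] + t·p1[i].
  v1: (1-0.166)·(4.07,0.51) + 0.166·(3.52,1.1) = (3.9787,0.6079)
  v2: (1-0.166)·(2.49,3.2) + 0.166·(2.87,2.5) = (2.5531,3.0838)
  v3: (1-0.166)·(-0.31,3.21) + 0.166·(1.39,2.87) = (-0.0278,3.1536)
  v4: (1-0.166)·(-3.02,2.29) + 0.166·(0.38,1.76) = (-2.4556,2.2020)
  v5: (1-0.166)·(-4.17,-1.11) + 0.166·(-0.74,0.24) = (-3.6006,-0.8859)
  v6: (1-0.166)·(-1.33,-2.3) + 0.166·(0.29,-1.4) = (-1.0611,-2.1506)
  v7: (1-0.166)·(1.36,-3.08) + 0.166·(2.52,-1.28) = (1.5526,-2.7812)
  v8: (1-0.166)·(2.66,-3) + 0.166·(3.06,-0.81) = (2.7264,-2.6365)
Shoelace sum Σ(x_i·y_{i+1} − x_{i+1}·y_i):
  i=1: 3.9787·3.0838 − 2.5531·0.6079 = +10.7174 (running +10.7174)
  i=2: 2.5531·3.1536 − -0.0278·3.0838 = +8.1370 (running +18.8544)
  i=3: -0.0278·2.2020 − -2.4556·3.1536 = +7.6827 (running +26.5371)
  i=4: -2.4556·-0.8859 − -3.6006·2.2020 = +10.1041 (running +36.6411)
  i=5: -3.6006·-2.1506 − -1.0611·-0.8859 = +6.8035 (running +43.4446)
  i=6: -1.0611·-2.7812 − 1.5526·-2.1506 = +6.2900 (running +49.7346)
  i=7: 1.5526·-2.6365 − 2.7264·-2.7812 = +3.4894 (running +53.2240)
  i=8: 2.7264·0.6079 − 3.9787·-2.6365 = +12.1472 (running +65.3712)
Area = |Σ|/2 = |65.3712|/2 = 32.6856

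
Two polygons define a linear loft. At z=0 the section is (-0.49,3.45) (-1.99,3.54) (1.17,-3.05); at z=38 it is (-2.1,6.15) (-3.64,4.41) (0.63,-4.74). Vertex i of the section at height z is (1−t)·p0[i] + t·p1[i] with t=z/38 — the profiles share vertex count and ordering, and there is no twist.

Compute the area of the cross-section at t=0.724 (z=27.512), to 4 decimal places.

Cross-section at t=0.724: each vertex is (1-t)·p0[i] + t·p1[i].
  v1: (1-0.724)·(-0.49,3.45) + 0.724·(-2.1,6.15) = (-1.6556,5.4048)
  v2: (1-0.724)·(-1.99,3.54) + 0.724·(-3.64,4.41) = (-3.1846,4.1699)
  v3: (1-0.724)·(1.17,-3.05) + 0.724·(0.63,-4.74) = (0.7790,-4.2736)
Shoelace sum Σ(x_i·y_{i+1} − x_{i+1}·y_i):
  i=1: -1.6556·4.1699 − -3.1846·5.4048 = +10.3083 (running +10.3083)
  i=2: -3.1846·-4.2736 − 0.7790·4.1699 = +10.3611 (running +20.6694)
  i=3: 0.7790·5.4048 − -1.6556·-4.2736 = -2.8649 (running +17.8045)
Area = |Σ|/2 = |17.8045|/2 = 8.9022

Area at t=0.724: 8.9022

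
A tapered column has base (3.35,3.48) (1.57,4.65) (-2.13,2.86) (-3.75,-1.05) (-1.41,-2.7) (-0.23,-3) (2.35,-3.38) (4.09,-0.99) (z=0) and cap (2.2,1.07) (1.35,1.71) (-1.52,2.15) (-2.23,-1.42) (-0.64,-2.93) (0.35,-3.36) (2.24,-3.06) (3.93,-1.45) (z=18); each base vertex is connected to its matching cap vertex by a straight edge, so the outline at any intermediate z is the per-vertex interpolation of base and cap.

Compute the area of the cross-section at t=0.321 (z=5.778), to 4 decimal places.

Cross-section at t=0.321: each vertex is (1-t)·p0[i] + t·p1[i].
  v1: (1-0.321)·(3.35,3.48) + 0.321·(2.2,1.07) = (2.9809,2.7064)
  v2: (1-0.321)·(1.57,4.65) + 0.321·(1.35,1.71) = (1.4994,3.7063)
  v3: (1-0.321)·(-2.13,2.86) + 0.321·(-1.52,2.15) = (-1.9342,2.6321)
  v4: (1-0.321)·(-3.75,-1.05) + 0.321·(-2.23,-1.42) = (-3.2621,-1.1688)
  v5: (1-0.321)·(-1.41,-2.7) + 0.321·(-0.64,-2.93) = (-1.1628,-2.7738)
  v6: (1-0.321)·(-0.23,-3) + 0.321·(0.35,-3.36) = (-0.0438,-3.1156)
  v7: (1-0.321)·(2.35,-3.38) + 0.321·(2.24,-3.06) = (2.3147,-3.2773)
  v8: (1-0.321)·(4.09,-0.99) + 0.321·(3.93,-1.45) = (4.0386,-1.1377)
Shoelace sum Σ(x_i·y_{i+1} − x_{i+1}·y_i):
  i=1: 2.9809·3.7063 − 1.4994·2.7064 = +6.9899 (running +6.9899)
  i=2: 1.4994·2.6321 − -1.9342·3.7063 = +11.1151 (running +18.1050)
  i=3: -1.9342·-1.1688 − -3.2621·2.6321 = +10.8467 (running +28.9517)
  i=4: -3.2621·-2.7738 − -1.1628·-1.1688 = +7.6894 (running +36.6411)
  i=5: -1.1628·-3.1156 − -0.0438·-2.7738 = +3.5013 (running +40.1424)
  i=6: -0.0438·-3.2773 − 2.3147·-3.1156 = +7.3552 (running +47.4976)
  i=7: 2.3147·-1.1377 − 4.0386·-3.2773 = +10.6024 (running +58.1000)
  i=8: 4.0386·2.7064 − 2.9809·-1.1377 = +14.3213 (running +72.4213)
Area = |Σ|/2 = |72.4213|/2 = 36.2107

Area at t=0.321: 36.2107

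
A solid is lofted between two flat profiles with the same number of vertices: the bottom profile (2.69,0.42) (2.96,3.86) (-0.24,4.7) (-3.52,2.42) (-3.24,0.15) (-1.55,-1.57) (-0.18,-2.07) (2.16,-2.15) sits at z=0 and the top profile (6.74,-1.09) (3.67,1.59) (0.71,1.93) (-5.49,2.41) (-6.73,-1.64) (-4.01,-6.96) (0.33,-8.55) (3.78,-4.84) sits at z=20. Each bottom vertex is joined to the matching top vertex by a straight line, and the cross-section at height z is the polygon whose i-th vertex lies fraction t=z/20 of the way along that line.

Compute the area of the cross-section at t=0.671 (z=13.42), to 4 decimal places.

Area at t=0.671: 71.7077

Cross-section at t=0.671: each vertex is (1-t)·p0[i] + t·p1[i].
  v1: (1-0.671)·(2.69,0.42) + 0.671·(6.74,-1.09) = (5.4076,-0.5932)
  v2: (1-0.671)·(2.96,3.86) + 0.671·(3.67,1.59) = (3.4364,2.3368)
  v3: (1-0.671)·(-0.24,4.7) + 0.671·(0.71,1.93) = (0.3975,2.8413)
  v4: (1-0.671)·(-3.52,2.42) + 0.671·(-5.49,2.41) = (-4.8419,2.4133)
  v5: (1-0.671)·(-3.24,0.15) + 0.671·(-6.73,-1.64) = (-5.5818,-1.0511)
  v6: (1-0.671)·(-1.55,-1.57) + 0.671·(-4.01,-6.96) = (-3.2007,-5.1867)
  v7: (1-0.671)·(-0.18,-2.07) + 0.671·(0.33,-8.55) = (0.1622,-6.4181)
  v8: (1-0.671)·(2.16,-2.15) + 0.671·(3.78,-4.84) = (3.2470,-3.9550)
Shoelace sum Σ(x_i·y_{i+1} − x_{i+1}·y_i):
  i=1: 5.4076·2.3368 − 3.4364·-0.5932 = +14.6750 (running +14.6750)
  i=2: 3.4364·2.8413 − 0.3975·2.3368 = +8.8352 (running +23.5102)
  i=3: 0.3975·2.4133 − -4.8419·2.8413 = +14.7165 (running +38.2268)
  i=4: -4.8419·-1.0511 − -5.5818·2.4133 = +18.5597 (running +56.7865)
  i=5: -5.5818·-5.1867 − -3.2007·-1.0511 = +25.5868 (running +82.3733)
  i=6: -3.2007·-6.4181 − 0.1622·-5.1867 = +21.3834 (running +103.7567)
  i=7: 0.1622·-3.9550 − 3.2470·-6.4181 = +20.1981 (running +123.9548)
  i=8: 3.2470·-0.5932 − 5.4076·-3.9550 = +19.4606 (running +143.4155)
Area = |Σ|/2 = |143.4155|/2 = 71.7077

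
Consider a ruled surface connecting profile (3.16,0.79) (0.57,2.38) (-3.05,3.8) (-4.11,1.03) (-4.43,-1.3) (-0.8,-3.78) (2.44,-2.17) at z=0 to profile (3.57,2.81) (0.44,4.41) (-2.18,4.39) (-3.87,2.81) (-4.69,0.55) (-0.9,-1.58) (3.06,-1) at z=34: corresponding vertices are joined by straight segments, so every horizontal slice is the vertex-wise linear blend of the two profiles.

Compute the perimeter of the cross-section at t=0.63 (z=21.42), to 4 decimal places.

Perimeter at t=0.63: 22.9566

Cross-section at t=0.63: each vertex is (1-t)·p0[i] + t·p1[i].
  v1: (1-0.63)·(3.16,0.79) + 0.63·(3.57,2.81) = (3.4183,2.0626)
  v2: (1-0.63)·(0.57,2.38) + 0.63·(0.44,4.41) = (0.4881,3.6589)
  v3: (1-0.63)·(-3.05,3.8) + 0.63·(-2.18,4.39) = (-2.5019,4.1717)
  v4: (1-0.63)·(-4.11,1.03) + 0.63·(-3.87,2.81) = (-3.9588,2.1514)
  v5: (1-0.63)·(-4.43,-1.3) + 0.63·(-4.69,0.55) = (-4.5938,-0.1345)
  v6: (1-0.63)·(-0.8,-3.78) + 0.63·(-0.9,-1.58) = (-0.8630,-2.3940)
  v7: (1-0.63)·(2.44,-2.17) + 0.63·(3.06,-1) = (2.8306,-1.4329)
Perimeter = Σ |v_{i+1} − v_i|:
  edge 1→2: √(-2.9302² + 1.5963²) = 3.3368 (running 3.3368)
  edge 2→3: √(-2.9900² + 0.5128²) = 3.0337 (running 6.3705)
  edge 3→4: √(-1.4569² + -2.0203²) = 2.4908 (running 8.8613)
  edge 4→5: √(-0.6350² + -2.2859²) = 2.3725 (running 11.2337)
  edge 5→6: √(3.7308² + -2.2595²) = 4.3617 (running 15.5954)
  edge 6→7: √(3.6936² + 0.9611²) = 3.8166 (running 19.4120)
  edge 7→1: √(0.5877² + 3.4955²) = 3.5446 (running 22.9566)
Perimeter = 22.9566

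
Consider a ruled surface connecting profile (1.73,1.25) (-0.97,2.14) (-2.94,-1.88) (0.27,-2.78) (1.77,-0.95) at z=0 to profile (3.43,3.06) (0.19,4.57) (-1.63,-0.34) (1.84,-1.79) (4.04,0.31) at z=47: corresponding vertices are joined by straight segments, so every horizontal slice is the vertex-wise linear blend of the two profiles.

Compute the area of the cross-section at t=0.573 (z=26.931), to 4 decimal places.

Area at t=0.573: 19.2337

Cross-section at t=0.573: each vertex is (1-t)·p0[i] + t·p1[i].
  v1: (1-0.573)·(1.73,1.25) + 0.573·(3.43,3.06) = (2.7041,2.2871)
  v2: (1-0.573)·(-0.97,2.14) + 0.573·(0.19,4.57) = (-0.3053,3.5324)
  v3: (1-0.573)·(-2.94,-1.88) + 0.573·(-1.63,-0.34) = (-2.1894,-0.9976)
  v4: (1-0.573)·(0.27,-2.78) + 0.573·(1.84,-1.79) = (1.1696,-2.2127)
  v5: (1-0.573)·(1.77,-0.95) + 0.573·(4.04,0.31) = (3.0707,-0.2280)
Shoelace sum Σ(x_i·y_{i+1} − x_{i+1}·y_i):
  i=1: 2.7041·3.5324 − -0.3053·2.2871 = +10.2502 (running +10.2502)
  i=2: -0.3053·-0.9976 − -2.1894·3.5324 = +8.0383 (running +18.2885)
  i=3: -2.1894·-2.2127 − 1.1696·-0.9976 = +6.0113 (running +24.2998)
  i=4: 1.1696·-0.2280 − 3.0707·-2.2127 = +6.5280 (running +30.8278)
  i=5: 3.0707·2.2871 − 2.7041·-0.2280 = +7.6397 (running +38.4675)
Area = |Σ|/2 = |38.4675|/2 = 19.2337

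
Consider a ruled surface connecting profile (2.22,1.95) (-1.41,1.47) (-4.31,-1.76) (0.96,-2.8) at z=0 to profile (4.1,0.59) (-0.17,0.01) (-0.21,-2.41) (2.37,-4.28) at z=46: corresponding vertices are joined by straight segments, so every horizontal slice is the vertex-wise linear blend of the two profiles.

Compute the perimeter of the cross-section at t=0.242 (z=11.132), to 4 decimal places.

Cross-section at t=0.242: each vertex is (1-t)·p0[i] + t·p1[i].
  v1: (1-0.242)·(2.22,1.95) + 0.242·(4.1,0.59) = (2.6750,1.6209)
  v2: (1-0.242)·(-1.41,1.47) + 0.242·(-0.17,0.01) = (-1.1099,1.1167)
  v3: (1-0.242)·(-4.31,-1.76) + 0.242·(-0.21,-2.41) = (-3.3178,-1.9173)
  v4: (1-0.242)·(0.96,-2.8) + 0.242·(2.37,-4.28) = (1.3012,-3.1582)
Perimeter = Σ |v_{i+1} − v_i|:
  edge 1→2: √(-3.7849² + -0.5042²) = 3.8183 (running 3.8183)
  edge 2→3: √(-2.2079² + -3.0340²) = 3.7523 (running 7.5706)
  edge 3→4: √(4.6190² + -1.2409²) = 4.7828 (running 12.3534)
  edge 4→1: √(1.3737² + 4.7790²) = 4.9726 (running 17.3260)
Perimeter = 17.3260

Perimeter at t=0.242: 17.3260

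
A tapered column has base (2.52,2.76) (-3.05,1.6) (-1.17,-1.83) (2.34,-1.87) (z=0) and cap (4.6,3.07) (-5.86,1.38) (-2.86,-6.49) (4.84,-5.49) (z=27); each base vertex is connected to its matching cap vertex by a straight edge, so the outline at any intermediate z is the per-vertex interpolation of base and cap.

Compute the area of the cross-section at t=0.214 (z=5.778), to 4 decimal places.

Cross-section at t=0.214: each vertex is (1-t)·p0[i] + t·p1[i].
  v1: (1-0.214)·(2.52,2.76) + 0.214·(4.6,3.07) = (2.9651,2.8263)
  v2: (1-0.214)·(-3.05,1.6) + 0.214·(-5.86,1.38) = (-3.6513,1.5529)
  v3: (1-0.214)·(-1.17,-1.83) + 0.214·(-2.86,-6.49) = (-1.5317,-2.8272)
  v4: (1-0.214)·(2.34,-1.87) + 0.214·(4.84,-5.49) = (2.8750,-2.6447)
Shoelace sum Σ(x_i·y_{i+1} − x_{i+1}·y_i):
  i=1: 2.9651·1.5529 − -3.6513·2.8263 = +14.9245 (running +14.9245)
  i=2: -3.6513·-2.8272 − -1.5317·1.5529 = +12.7018 (running +27.6263)
  i=3: -1.5317·-2.6447 − 2.8750·-2.8272 = +12.1791 (running +39.8053)
  i=4: 2.8750·2.8263 − 2.9651·-2.6447 = +15.9675 (running +55.7729)
Area = |Σ|/2 = |55.7729|/2 = 27.8864

Area at t=0.214: 27.8864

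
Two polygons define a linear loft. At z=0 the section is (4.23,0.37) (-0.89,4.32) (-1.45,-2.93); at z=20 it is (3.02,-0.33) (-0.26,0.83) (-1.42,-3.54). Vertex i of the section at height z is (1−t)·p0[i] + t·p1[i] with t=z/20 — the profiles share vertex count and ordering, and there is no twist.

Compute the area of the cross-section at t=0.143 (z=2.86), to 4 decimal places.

Cross-section at t=0.143: each vertex is (1-t)·p0[i] + t·p1[i].
  v1: (1-0.143)·(4.23,0.37) + 0.143·(3.02,-0.33) = (4.0570,0.2699)
  v2: (1-0.143)·(-0.89,4.32) + 0.143·(-0.26,0.83) = (-0.7999,3.8209)
  v3: (1-0.143)·(-1.45,-2.93) + 0.143·(-1.42,-3.54) = (-1.4457,-3.0172)
Shoelace sum Σ(x_i·y_{i+1} − x_{i+1}·y_i):
  i=1: 4.0570·3.8209 − -0.7999·0.2699 = +15.7173 (running +15.7173)
  i=2: -0.7999·-3.0172 − -1.4457·3.8209 = +7.9375 (running +23.6548)
  i=3: -1.4457·0.2699 − 4.0570·-3.0172 = +11.8506 (running +35.5054)
Area = |Σ|/2 = |35.5054|/2 = 17.7527

Area at t=0.143: 17.7527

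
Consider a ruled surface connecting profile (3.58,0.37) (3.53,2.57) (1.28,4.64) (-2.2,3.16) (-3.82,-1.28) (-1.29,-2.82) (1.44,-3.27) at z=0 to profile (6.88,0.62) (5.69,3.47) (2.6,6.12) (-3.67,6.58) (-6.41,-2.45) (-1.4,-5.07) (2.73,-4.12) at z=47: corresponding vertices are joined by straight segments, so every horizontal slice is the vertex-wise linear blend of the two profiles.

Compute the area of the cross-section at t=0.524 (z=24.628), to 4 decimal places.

Area at t=0.524: 71.2896

Cross-section at t=0.524: each vertex is (1-t)·p0[i] + t·p1[i].
  v1: (1-0.524)·(3.58,0.37) + 0.524·(6.88,0.62) = (5.3092,0.5010)
  v2: (1-0.524)·(3.53,2.57) + 0.524·(5.69,3.47) = (4.6618,3.0416)
  v3: (1-0.524)·(1.28,4.64) + 0.524·(2.6,6.12) = (1.9717,5.4155)
  v4: (1-0.524)·(-2.2,3.16) + 0.524·(-3.67,6.58) = (-2.9703,4.9521)
  v5: (1-0.524)·(-3.82,-1.28) + 0.524·(-6.41,-2.45) = (-5.1772,-1.8931)
  v6: (1-0.524)·(-1.29,-2.82) + 0.524·(-1.4,-5.07) = (-1.3476,-3.9990)
  v7: (1-0.524)·(1.44,-3.27) + 0.524·(2.73,-4.12) = (2.1160,-3.7154)
Shoelace sum Σ(x_i·y_{i+1} − x_{i+1}·y_i):
  i=1: 5.3092·3.0416 − 4.6618·0.5010 = +13.8129 (running +13.8129)
  i=2: 4.6618·5.4155 − 1.9717·3.0416 = +19.2492 (running +33.0621)
  i=3: 1.9717·4.9521 − -2.9703·5.4155 = +25.8495 (running +58.9116)
  i=4: -2.9703·-1.8931 − -5.1772·4.9521 = +31.2607 (running +90.1723)
  i=5: -5.1772·-3.9990 − -1.3476·-1.8931 = +18.1523 (running +108.3246)
  i=6: -1.3476·-3.7154 − 2.1160·-3.9990 = +13.4687 (running +121.7933)
  i=7: 2.1160·0.5010 − 5.3092·-3.7154 = +20.7859 (running +142.5792)
Area = |Σ|/2 = |142.5792|/2 = 71.2896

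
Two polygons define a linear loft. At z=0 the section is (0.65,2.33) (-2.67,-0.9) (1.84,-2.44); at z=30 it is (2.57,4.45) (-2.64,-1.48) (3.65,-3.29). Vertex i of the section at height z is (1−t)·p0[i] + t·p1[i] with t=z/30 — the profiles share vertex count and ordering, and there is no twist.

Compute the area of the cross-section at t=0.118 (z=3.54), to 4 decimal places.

Area at t=0.118: 11.1593

Cross-section at t=0.118: each vertex is (1-t)·p0[i] + t·p1[i].
  v1: (1-0.118)·(0.65,2.33) + 0.118·(2.57,4.45) = (0.8766,2.5802)
  v2: (1-0.118)·(-2.67,-0.9) + 0.118·(-2.64,-1.48) = (-2.6665,-0.9684)
  v3: (1-0.118)·(1.84,-2.44) + 0.118·(3.65,-3.29) = (2.0536,-2.5403)
Shoelace sum Σ(x_i·y_{i+1} − x_{i+1}·y_i):
  i=1: 0.8766·-0.9684 − -2.6665·2.5802 = +6.0310 (running +6.0310)
  i=2: -2.6665·-2.5403 − 2.0536·-0.9684 = +8.7624 (running +14.7934)
  i=3: 2.0536·2.5802 − 0.8766·-2.5403 = +7.5253 (running +22.3187)
Area = |Σ|/2 = |22.3187|/2 = 11.1593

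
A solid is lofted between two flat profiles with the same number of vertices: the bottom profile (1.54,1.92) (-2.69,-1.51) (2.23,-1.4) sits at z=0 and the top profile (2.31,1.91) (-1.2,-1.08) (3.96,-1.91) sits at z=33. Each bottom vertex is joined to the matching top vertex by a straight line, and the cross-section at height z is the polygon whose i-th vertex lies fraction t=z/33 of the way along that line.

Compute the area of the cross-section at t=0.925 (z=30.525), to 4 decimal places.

Area at t=0.925: 9.1256

Cross-section at t=0.925: each vertex is (1-t)·p0[i] + t·p1[i].
  v1: (1-0.925)·(1.54,1.92) + 0.925·(2.31,1.91) = (2.2523,1.9107)
  v2: (1-0.925)·(-2.69,-1.51) + 0.925·(-1.2,-1.08) = (-1.3117,-1.1122)
  v3: (1-0.925)·(2.23,-1.4) + 0.925·(3.96,-1.91) = (3.8303,-1.8718)
Shoelace sum Σ(x_i·y_{i+1} − x_{i+1}·y_i):
  i=1: 2.2523·-1.1122 − -1.3117·1.9107 = +0.0014 (running +0.0014)
  i=2: -1.3117·-1.8718 − 3.8303·-1.1122 = +6.7155 (running +6.7168)
  i=3: 3.8303·1.9107 − 2.2523·-1.8718 = +11.5343 (running +18.2511)
Area = |Σ|/2 = |18.2511|/2 = 9.1256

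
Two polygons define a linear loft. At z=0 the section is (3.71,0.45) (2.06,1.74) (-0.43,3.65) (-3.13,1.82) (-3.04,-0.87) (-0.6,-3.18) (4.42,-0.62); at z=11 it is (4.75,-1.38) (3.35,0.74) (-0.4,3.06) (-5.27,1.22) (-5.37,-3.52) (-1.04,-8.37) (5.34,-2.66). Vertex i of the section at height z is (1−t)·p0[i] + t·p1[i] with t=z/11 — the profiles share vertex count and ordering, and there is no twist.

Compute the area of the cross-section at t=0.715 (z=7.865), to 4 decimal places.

Area at t=0.715: 61.3828

Cross-section at t=0.715: each vertex is (1-t)·p0[i] + t·p1[i].
  v1: (1-0.715)·(3.71,0.45) + 0.715·(4.75,-1.38) = (4.4536,-0.8584)
  v2: (1-0.715)·(2.06,1.74) + 0.715·(3.35,0.74) = (2.9823,1.0250)
  v3: (1-0.715)·(-0.43,3.65) + 0.715·(-0.4,3.06) = (-0.4085,3.2282)
  v4: (1-0.715)·(-3.13,1.82) + 0.715·(-5.27,1.22) = (-4.6601,1.3910)
  v5: (1-0.715)·(-3.04,-0.87) + 0.715·(-5.37,-3.52) = (-4.7059,-2.7647)
  v6: (1-0.715)·(-0.6,-3.18) + 0.715·(-1.04,-8.37) = (-0.9146,-6.8908)
  v7: (1-0.715)·(4.42,-0.62) + 0.715·(5.34,-2.66) = (5.0778,-2.0786)
Shoelace sum Σ(x_i·y_{i+1} − x_{i+1}·y_i):
  i=1: 4.4536·1.0250 − 2.9823·-0.8584 = +7.1251 (running +7.1251)
  i=2: 2.9823·3.2282 − -0.4085·1.0250 = +10.0462 (running +17.1714)
  i=3: -0.4085·1.3910 − -4.6601·3.2282 = +14.4752 (running +31.6466)
  i=4: -4.6601·-2.7647 − -4.7059·1.3910 = +19.4300 (running +51.0766)
  i=5: -4.7059·-6.8908 − -0.9146·-2.7647 = +29.8994 (running +80.9759)
  i=6: -0.9146·-2.0786 − 5.0778·-6.8908 = +36.8914 (running +117.8674)
  i=7: 5.0778·-0.8584 − 4.4536·-2.0786 = +4.8982 (running +122.7656)
Area = |Σ|/2 = |122.7656|/2 = 61.3828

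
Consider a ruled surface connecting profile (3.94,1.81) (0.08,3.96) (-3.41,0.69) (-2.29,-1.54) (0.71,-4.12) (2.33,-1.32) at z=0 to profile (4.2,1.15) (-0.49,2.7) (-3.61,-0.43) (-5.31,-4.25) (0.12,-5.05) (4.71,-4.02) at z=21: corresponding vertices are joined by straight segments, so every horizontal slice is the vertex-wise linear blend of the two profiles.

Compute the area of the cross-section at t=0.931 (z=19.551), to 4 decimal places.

Cross-section at t=0.931: each vertex is (1-t)·p0[i] + t·p1[i].
  v1: (1-0.931)·(3.94,1.81) + 0.931·(4.2,1.15) = (4.1821,1.1955)
  v2: (1-0.931)·(0.08,3.96) + 0.931·(-0.49,2.7) = (-0.4507,2.7869)
  v3: (1-0.931)·(-3.41,0.69) + 0.931·(-3.61,-0.43) = (-3.5962,-0.3527)
  v4: (1-0.931)·(-2.29,-1.54) + 0.931·(-5.31,-4.25) = (-5.1016,-4.0630)
  v5: (1-0.931)·(0.71,-4.12) + 0.931·(0.12,-5.05) = (0.1607,-4.9858)
  v6: (1-0.931)·(2.33,-1.32) + 0.931·(4.71,-4.02) = (4.5458,-3.8337)
Shoelace sum Σ(x_i·y_{i+1} − x_{i+1}·y_i):
  i=1: 4.1821·2.7869 − -0.4507·1.1955 = +12.1939 (running +12.1939)
  i=2: -0.4507·-0.3527 − -3.5962·2.7869 = +10.1814 (running +22.3753)
  i=3: -3.5962·-4.0630 − -5.1016·-0.3527 = +12.8120 (running +35.1873)
  i=4: -5.1016·-4.9858 − 0.1607·-4.0630 = +26.0888 (running +61.2760)
  i=5: 0.1607·-3.8337 − 4.5458·-4.9858 = +22.0484 (running +83.3244)
  i=6: 4.5458·1.1955 − 4.1821·-3.8337 = +21.4674 (running +104.7918)
Area = |Σ|/2 = |104.7918|/2 = 52.3959

Area at t=0.931: 52.3959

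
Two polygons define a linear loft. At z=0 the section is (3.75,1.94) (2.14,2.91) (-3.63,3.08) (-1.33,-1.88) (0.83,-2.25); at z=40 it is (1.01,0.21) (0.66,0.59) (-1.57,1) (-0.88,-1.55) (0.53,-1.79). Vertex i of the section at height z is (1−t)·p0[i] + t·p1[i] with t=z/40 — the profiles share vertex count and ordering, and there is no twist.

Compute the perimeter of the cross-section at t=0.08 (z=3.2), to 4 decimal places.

Cross-section at t=0.08: each vertex is (1-t)·p0[i] + t·p1[i].
  v1: (1-0.08)·(3.75,1.94) + 0.08·(1.01,0.21) = (3.5308,1.8016)
  v2: (1-0.08)·(2.14,2.91) + 0.08·(0.66,0.59) = (2.0216,2.7244)
  v3: (1-0.08)·(-3.63,3.08) + 0.08·(-1.57,1) = (-3.4652,2.9136)
  v4: (1-0.08)·(-1.33,-1.88) + 0.08·(-0.88,-1.55) = (-1.2940,-1.8536)
  v5: (1-0.08)·(0.83,-2.25) + 0.08·(0.53,-1.79) = (0.8060,-2.2132)
Perimeter = Σ |v_{i+1} − v_i|:
  edge 1→2: √(-1.5092² + 0.9228²) = 1.7690 (running 1.7690)
  edge 2→3: √(-5.4868² + 0.1892²) = 5.4901 (running 7.2590)
  edge 3→4: √(2.1712² + -4.7672²) = 5.2383 (running 12.4974)
  edge 4→5: √(2.1000² + -0.3596²) = 2.1306 (running 14.6279)
  edge 5→1: √(2.7248² + 4.0148²) = 4.8521 (running 19.4801)
Perimeter = 19.4801

Perimeter at t=0.08: 19.4801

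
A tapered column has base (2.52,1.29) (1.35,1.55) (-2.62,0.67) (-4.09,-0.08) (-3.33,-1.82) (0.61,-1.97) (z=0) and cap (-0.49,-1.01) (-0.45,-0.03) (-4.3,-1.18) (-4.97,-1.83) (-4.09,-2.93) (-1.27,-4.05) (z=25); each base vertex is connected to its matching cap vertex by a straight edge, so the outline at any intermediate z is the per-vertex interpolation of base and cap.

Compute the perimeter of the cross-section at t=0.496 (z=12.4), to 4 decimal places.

Cross-section at t=0.496: each vertex is (1-t)·p0[i] + t·p1[i].
  v1: (1-0.496)·(2.52,1.29) + 0.496·(-0.49,-1.01) = (1.0270,0.1492)
  v2: (1-0.496)·(1.35,1.55) + 0.496·(-0.45,-0.03) = (0.4572,0.7663)
  v3: (1-0.496)·(-2.62,0.67) + 0.496·(-4.3,-1.18) = (-3.4533,-0.2476)
  v4: (1-0.496)·(-4.09,-0.08) + 0.496·(-4.97,-1.83) = (-4.5265,-0.9480)
  v5: (1-0.496)·(-3.33,-1.82) + 0.496·(-4.09,-2.93) = (-3.7070,-2.3706)
  v6: (1-0.496)·(0.61,-1.97) + 0.496·(-1.27,-4.05) = (-0.3225,-3.0017)
Perimeter = Σ |v_{i+1} − v_i|:
  edge 1→2: √(-0.5698² + 0.6171²) = 0.8400 (running 0.8400)
  edge 2→3: √(-3.9105² + -1.0139²) = 4.0398 (running 4.8798)
  edge 3→4: √(-1.0732² + -0.7004²) = 1.2815 (running 6.1613)
  edge 4→5: √(0.8195² + -1.4226²) = 1.6417 (running 7.8030)
  edge 5→6: √(3.3845² + -0.6311²) = 3.4428 (running 11.2458)
  edge 6→1: √(1.3495² + 3.1509²) = 3.4277 (running 14.6736)
Perimeter = 14.6736

Perimeter at t=0.496: 14.6736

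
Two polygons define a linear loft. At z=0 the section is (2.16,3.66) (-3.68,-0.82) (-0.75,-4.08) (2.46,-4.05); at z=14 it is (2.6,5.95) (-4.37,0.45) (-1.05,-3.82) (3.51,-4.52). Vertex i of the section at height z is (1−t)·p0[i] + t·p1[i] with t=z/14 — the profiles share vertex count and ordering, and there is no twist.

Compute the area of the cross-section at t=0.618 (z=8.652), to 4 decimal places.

Cross-section at t=0.618: each vertex is (1-t)·p0[i] + t·p1[i].
  v1: (1-0.618)·(2.16,3.66) + 0.618·(2.6,5.95) = (2.4319,5.0752)
  v2: (1-0.618)·(-3.68,-0.82) + 0.618·(-4.37,0.45) = (-4.1064,-0.0351)
  v3: (1-0.618)·(-0.75,-4.08) + 0.618·(-1.05,-3.82) = (-0.9354,-3.9193)
  v4: (1-0.618)·(2.46,-4.05) + 0.618·(3.51,-4.52) = (3.1089,-4.3405)
Shoelace sum Σ(x_i·y_{i+1} − x_{i+1}·y_i):
  i=1: 2.4319·-0.0351 − -4.1064·5.0752 = +20.7555 (running +20.7555)
  i=2: -4.1064·-3.9193 − -0.9354·-0.0351 = +16.0615 (running +36.8170)
  i=3: -0.9354·-4.3405 − 3.1089·-3.9193 = +16.2448 (running +53.0619)
  i=4: 3.1089·5.0752 − 2.4319·-4.3405 = +26.3340 (running +79.3959)
Area = |Σ|/2 = |79.3959|/2 = 39.6979

Area at t=0.618: 39.6979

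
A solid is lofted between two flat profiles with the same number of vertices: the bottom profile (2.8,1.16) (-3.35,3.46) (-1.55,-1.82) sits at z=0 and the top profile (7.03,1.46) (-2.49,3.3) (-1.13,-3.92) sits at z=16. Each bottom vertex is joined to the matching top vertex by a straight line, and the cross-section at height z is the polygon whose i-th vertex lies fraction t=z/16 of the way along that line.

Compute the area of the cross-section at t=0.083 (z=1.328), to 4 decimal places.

Cross-section at t=0.083: each vertex is (1-t)·p0[i] + t·p1[i].
  v1: (1-0.083)·(2.8,1.16) + 0.083·(7.03,1.46) = (3.1511,1.1849)
  v2: (1-0.083)·(-3.35,3.46) + 0.083·(-2.49,3.3) = (-3.2786,3.4467)
  v3: (1-0.083)·(-1.55,-1.82) + 0.083·(-1.13,-3.92) = (-1.5151,-1.9943)
Shoelace sum Σ(x_i·y_{i+1} − x_{i+1}·y_i):
  i=1: 3.1511·3.4467 − -3.2786·1.1849 = +14.7458 (running +14.7458)
  i=2: -3.2786·-1.9943 − -1.5151·3.4467 = +11.7608 (running +26.5066)
  i=3: -1.5151·1.1849 − 3.1511·-1.9943 = +4.4889 (running +30.9955)
Area = |Σ|/2 = |30.9955|/2 = 15.4978

Area at t=0.083: 15.4978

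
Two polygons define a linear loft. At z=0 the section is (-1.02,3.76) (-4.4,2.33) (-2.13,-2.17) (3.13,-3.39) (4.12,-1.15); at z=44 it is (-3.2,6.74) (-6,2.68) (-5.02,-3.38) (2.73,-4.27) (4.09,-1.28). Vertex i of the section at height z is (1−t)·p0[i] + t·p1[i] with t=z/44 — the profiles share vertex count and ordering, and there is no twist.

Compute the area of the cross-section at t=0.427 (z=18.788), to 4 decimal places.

Area at t=0.427: 46.7886

Cross-section at t=0.427: each vertex is (1-t)·p0[i] + t·p1[i].
  v1: (1-0.427)·(-1.02,3.76) + 0.427·(-3.2,6.74) = (-1.9509,5.0325)
  v2: (1-0.427)·(-4.4,2.33) + 0.427·(-6,2.68) = (-5.0832,2.4794)
  v3: (1-0.427)·(-2.13,-2.17) + 0.427·(-5.02,-3.38) = (-3.3640,-2.6867)
  v4: (1-0.427)·(3.13,-3.39) + 0.427·(2.73,-4.27) = (2.9592,-3.7658)
  v5: (1-0.427)·(4.12,-1.15) + 0.427·(4.09,-1.28) = (4.1072,-1.2055)
Shoelace sum Σ(x_i·y_{i+1} − x_{i+1}·y_i):
  i=1: -1.9509·2.4794 − -5.0832·5.0325 = +20.7439 (running +20.7439)
  i=2: -5.0832·-2.6867 − -3.3640·2.4794 = +21.9978 (running +42.7418)
  i=3: -3.3640·-3.7658 − 2.9592·-2.6867 = +20.6185 (running +63.3603)
  i=4: 2.9592·-1.2055 − 4.1072·-3.7658 = +11.8993 (running +75.2596)
  i=5: 4.1072·5.0325 − -1.9509·-1.2055 = +18.3175 (running +93.5771)
Area = |Σ|/2 = |93.5771|/2 = 46.7886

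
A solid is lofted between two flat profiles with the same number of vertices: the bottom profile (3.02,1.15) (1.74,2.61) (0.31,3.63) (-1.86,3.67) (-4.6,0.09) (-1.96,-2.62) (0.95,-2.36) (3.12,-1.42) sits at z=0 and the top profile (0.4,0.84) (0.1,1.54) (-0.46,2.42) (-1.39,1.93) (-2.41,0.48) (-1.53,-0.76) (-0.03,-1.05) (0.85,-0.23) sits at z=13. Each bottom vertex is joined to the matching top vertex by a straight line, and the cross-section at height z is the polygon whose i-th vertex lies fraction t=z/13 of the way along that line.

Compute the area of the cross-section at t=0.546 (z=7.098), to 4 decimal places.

Cross-section at t=0.546: each vertex is (1-t)·p0[i] + t·p1[i].
  v1: (1-0.546)·(3.02,1.15) + 0.546·(0.4,0.84) = (1.5895,0.9807)
  v2: (1-0.546)·(1.74,2.61) + 0.546·(0.1,1.54) = (0.8446,2.0258)
  v3: (1-0.546)·(0.31,3.63) + 0.546·(-0.46,2.42) = (-0.1104,2.9693)
  v4: (1-0.546)·(-1.86,3.67) + 0.546·(-1.39,1.93) = (-1.6034,2.7200)
  v5: (1-0.546)·(-4.6,0.09) + 0.546·(-2.41,0.48) = (-3.4043,0.3029)
  v6: (1-0.546)·(-1.96,-2.62) + 0.546·(-1.53,-0.76) = (-1.7252,-1.6044)
  v7: (1-0.546)·(0.95,-2.36) + 0.546·(-0.03,-1.05) = (0.4149,-1.6447)
  v8: (1-0.546)·(3.12,-1.42) + 0.546·(0.85,-0.23) = (1.8806,-0.7703)
Shoelace sum Σ(x_i·y_{i+1} − x_{i+1}·y_i):
  i=1: 1.5895·2.0258 − 0.8446·0.9807 = +2.3916 (running +2.3916)
  i=2: 0.8446·2.9693 − -0.1104·2.0258 = +2.7315 (running +5.1231)
  i=3: -0.1104·2.7200 − -1.6034·2.9693 = +4.4606 (running +9.5838)
  i=4: -1.6034·0.3029 − -3.4043·2.7200 = +8.7737 (running +18.3575)
  i=5: -3.4043·-1.6044 − -1.7252·0.3029 = +5.9846 (running +24.3420)
  i=6: -1.7252·-1.6447 − 0.4149·-1.6044 = +3.5033 (running +27.8453)
  i=7: 0.4149·-0.7703 − 1.8806·-1.6447 = +2.7735 (running +30.6188)
  i=8: 1.8806·0.9807 − 1.5895·-0.7703 = +3.0687 (running +33.6874)
Area = |Σ|/2 = |33.6874|/2 = 16.8437

Area at t=0.546: 16.8437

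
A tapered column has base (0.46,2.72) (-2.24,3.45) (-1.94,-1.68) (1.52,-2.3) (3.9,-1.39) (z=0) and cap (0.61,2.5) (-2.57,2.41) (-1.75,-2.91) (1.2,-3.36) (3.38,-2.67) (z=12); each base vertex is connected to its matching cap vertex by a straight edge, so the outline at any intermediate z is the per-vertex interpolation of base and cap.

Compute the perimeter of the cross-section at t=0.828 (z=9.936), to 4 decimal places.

Cross-section at t=0.828: each vertex is (1-t)·p0[i] + t·p1[i].
  v1: (1-0.828)·(0.46,2.72) + 0.828·(0.61,2.5) = (0.5842,2.5378)
  v2: (1-0.828)·(-2.24,3.45) + 0.828·(-2.57,2.41) = (-2.5132,2.5889)
  v3: (1-0.828)·(-1.94,-1.68) + 0.828·(-1.75,-2.91) = (-1.7827,-2.6984)
  v4: (1-0.828)·(1.52,-2.3) + 0.828·(1.2,-3.36) = (1.2550,-3.1777)
  v5: (1-0.828)·(3.9,-1.39) + 0.828·(3.38,-2.67) = (3.4694,-2.4498)
Perimeter = Σ |v_{i+1} − v_i|:
  edge 1→2: √(-3.0974² + 0.0510²) = 3.0979 (running 3.0979)
  edge 2→3: √(0.7306² + -5.2873²) = 5.3376 (running 8.4354)
  edge 3→4: √(3.0377² + -0.4792²) = 3.0753 (running 11.5107)
  edge 4→5: √(2.2144² + 0.7278²) = 2.3309 (running 13.8417)
  edge 5→1: √(-2.8852² + 4.9877²) = 5.7621 (running 19.6037)
Perimeter = 19.6037

Perimeter at t=0.828: 19.6037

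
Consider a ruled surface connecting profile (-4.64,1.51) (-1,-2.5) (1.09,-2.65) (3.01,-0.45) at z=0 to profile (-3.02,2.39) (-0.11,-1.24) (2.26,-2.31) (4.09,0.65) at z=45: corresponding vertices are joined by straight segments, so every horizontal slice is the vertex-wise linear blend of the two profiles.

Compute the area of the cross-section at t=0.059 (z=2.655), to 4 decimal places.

Cross-section at t=0.059: each vertex is (1-t)·p0[i] + t·p1[i].
  v1: (1-0.059)·(-4.64,1.51) + 0.059·(-3.02,2.39) = (-4.5444,1.5619)
  v2: (1-0.059)·(-1,-2.5) + 0.059·(-0.11,-1.24) = (-0.9475,-2.4257)
  v3: (1-0.059)·(1.09,-2.65) + 0.059·(2.26,-2.31) = (1.1590,-2.6299)
  v4: (1-0.059)·(3.01,-0.45) + 0.059·(4.09,0.65) = (3.0737,-0.3851)
Shoelace sum Σ(x_i·y_{i+1} − x_{i+1}·y_i):
  i=1: -4.5444·-2.4257 − -0.9475·1.5619 = +12.5031 (running +12.5031)
  i=2: -0.9475·-2.6299 − 1.1590·-2.4257 = +5.3033 (running +17.8064)
  i=3: 1.1590·-0.3851 − 3.0737·-2.6299 = +7.6374 (running +25.4437)
  i=4: 3.0737·1.5619 − -4.5444·-0.3851 = +3.0508 (running +28.4946)
Area = |Σ|/2 = |28.4946|/2 = 14.2473

Area at t=0.059: 14.2473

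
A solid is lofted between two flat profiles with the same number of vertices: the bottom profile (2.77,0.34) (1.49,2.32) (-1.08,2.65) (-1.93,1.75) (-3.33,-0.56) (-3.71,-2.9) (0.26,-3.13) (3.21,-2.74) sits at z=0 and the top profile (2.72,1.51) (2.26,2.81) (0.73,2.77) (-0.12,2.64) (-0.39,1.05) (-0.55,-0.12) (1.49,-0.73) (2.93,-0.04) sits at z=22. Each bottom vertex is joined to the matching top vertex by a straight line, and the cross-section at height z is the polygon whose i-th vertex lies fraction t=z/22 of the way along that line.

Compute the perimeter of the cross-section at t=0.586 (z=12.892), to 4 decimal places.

Perimeter at t=0.586: 15.6184

Cross-section at t=0.586: each vertex is (1-t)·p0[i] + t·p1[i].
  v1: (1-0.586)·(2.77,0.34) + 0.586·(2.72,1.51) = (2.7407,1.0256)
  v2: (1-0.586)·(1.49,2.32) + 0.586·(2.26,2.81) = (1.9412,2.6071)
  v3: (1-0.586)·(-1.08,2.65) + 0.586·(0.73,2.77) = (-0.0193,2.7203)
  v4: (1-0.586)·(-1.93,1.75) + 0.586·(-0.12,2.64) = (-0.8693,2.2715)
  v5: (1-0.586)·(-3.33,-0.56) + 0.586·(-0.39,1.05) = (-1.6072,0.3835)
  v6: (1-0.586)·(-3.71,-2.9) + 0.586·(-0.55,-0.12) = (-1.8582,-1.2709)
  v7: (1-0.586)·(0.26,-3.13) + 0.586·(1.49,-0.73) = (0.9808,-1.7236)
  v8: (1-0.586)·(3.21,-2.74) + 0.586·(2.93,-0.04) = (3.0459,-1.1578)
Perimeter = Σ |v_{i+1} − v_i|:
  edge 1→2: √(-0.7995² + 1.5815²) = 1.7721 (running 1.7721)
  edge 2→3: √(-1.9606² + 0.1132²) = 1.9638 (running 3.7359)
  edge 3→4: √(-0.8500² + -0.4488²) = 0.9612 (running 4.6971)
  edge 4→5: √(-0.7378² + -1.8881²) = 2.0271 (running 6.7243)
  edge 5→6: √(-0.2511² + -1.6544²) = 1.6733 (running 8.3976)
  edge 6→7: √(2.8390² + -0.4527²) = 2.8749 (running 11.2725)
  edge 7→8: √(2.0651² + 0.5658²) = 2.1412 (running 13.4137)
  edge 8→1: √(-0.3052² + 2.1834²) = 2.2047 (running 15.6184)
Perimeter = 15.6184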